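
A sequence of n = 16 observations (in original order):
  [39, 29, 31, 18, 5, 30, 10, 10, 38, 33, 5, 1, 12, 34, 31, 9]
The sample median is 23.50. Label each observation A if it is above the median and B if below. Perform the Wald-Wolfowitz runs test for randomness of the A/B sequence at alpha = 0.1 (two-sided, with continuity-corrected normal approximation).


Step 1: Compute median = 23.50; label A = above, B = below.
Labels in order: AAABBABBAABBBAAB  (n_A = 8, n_B = 8)
Step 2: Count runs R = 8.
Step 3: Under H0 (random ordering), E[R] = 2*n_A*n_B/(n_A+n_B) + 1 = 2*8*8/16 + 1 = 9.0000.
        Var[R] = 2*n_A*n_B*(2*n_A*n_B - n_A - n_B) / ((n_A+n_B)^2 * (n_A+n_B-1)) = 14336/3840 = 3.7333.
        SD[R] = 1.9322.
Step 4: Continuity-corrected z = (R + 0.5 - E[R]) / SD[R] = (8 + 0.5 - 9.0000) / 1.9322 = -0.2588.
Step 5: Two-sided p-value via normal approximation = 2*(1 - Phi(|z|)) = 0.795809.
Step 6: alpha = 0.1. fail to reject H0.

R = 8, z = -0.2588, p = 0.795809, fail to reject H0.


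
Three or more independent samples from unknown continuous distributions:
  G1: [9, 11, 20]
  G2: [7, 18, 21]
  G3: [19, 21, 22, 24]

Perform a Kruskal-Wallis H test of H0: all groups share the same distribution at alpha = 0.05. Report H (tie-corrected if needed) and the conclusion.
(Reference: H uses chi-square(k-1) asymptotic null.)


Step 1: Combine all N = 10 observations and assign midranks.
sorted (value, group, rank): (7,G2,1), (9,G1,2), (11,G1,3), (18,G2,4), (19,G3,5), (20,G1,6), (21,G2,7.5), (21,G3,7.5), (22,G3,9), (24,G3,10)
Step 2: Sum ranks within each group.
R_1 = 11 (n_1 = 3)
R_2 = 12.5 (n_2 = 3)
R_3 = 31.5 (n_3 = 4)
Step 3: H = 12/(N(N+1)) * sum(R_i^2/n_i) - 3(N+1)
     = 12/(10*11) * (11^2/3 + 12.5^2/3 + 31.5^2/4) - 3*11
     = 0.109091 * 340.479 - 33
     = 4.143182.
Step 4: Ties present; correction factor C = 1 - 6/(10^3 - 10) = 0.993939. Corrected H = 4.143182 / 0.993939 = 4.168445.
Step 5: Under H0, H ~ chi^2(2); p-value = 0.124404.
Step 6: alpha = 0.05. fail to reject H0.

H = 4.1684, df = 2, p = 0.124404, fail to reject H0.


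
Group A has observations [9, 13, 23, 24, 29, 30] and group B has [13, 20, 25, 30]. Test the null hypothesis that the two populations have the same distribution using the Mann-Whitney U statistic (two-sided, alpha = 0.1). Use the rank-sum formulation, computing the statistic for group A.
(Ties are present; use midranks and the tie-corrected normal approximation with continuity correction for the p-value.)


Step 1: Combine and sort all 10 observations; assign midranks.
sorted (value, group): (9,X), (13,X), (13,Y), (20,Y), (23,X), (24,X), (25,Y), (29,X), (30,X), (30,Y)
ranks: 9->1, 13->2.5, 13->2.5, 20->4, 23->5, 24->6, 25->7, 29->8, 30->9.5, 30->9.5
Step 2: Rank sum for X: R1 = 1 + 2.5 + 5 + 6 + 8 + 9.5 = 32.
Step 3: U_X = R1 - n1(n1+1)/2 = 32 - 6*7/2 = 32 - 21 = 11.
       U_Y = n1*n2 - U_X = 24 - 11 = 13.
Step 4: Ties are present, so use the tie-corrected normal approximation (with continuity correction) for the p-value.
Step 5: p-value = 0.914589; compare to alpha = 0.1. fail to reject H0.

U_X = 11, p = 0.914589, fail to reject H0 at alpha = 0.1.


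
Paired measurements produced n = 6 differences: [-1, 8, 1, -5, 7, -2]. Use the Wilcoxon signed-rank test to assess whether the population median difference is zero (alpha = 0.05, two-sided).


Step 1: Drop any zero differences (none here) and take |d_i|.
|d| = [1, 8, 1, 5, 7, 2]
Step 2: Midrank |d_i| (ties get averaged ranks).
ranks: |1|->1.5, |8|->6, |1|->1.5, |5|->4, |7|->5, |2|->3
Step 3: Attach original signs; sum ranks with positive sign and with negative sign.
W+ = 6 + 1.5 + 5 = 12.5
W- = 1.5 + 4 + 3 = 8.5
(Check: W+ + W- = 21 should equal n(n+1)/2 = 21.)
Step 4: Test statistic W = min(W+, W-) = 8.5.
Step 5: Ties in |d|, so use the tie-corrected normal approximation.
        E[W] = n(n+1)/4 = 6*7/4 = 10.5.
        Tie groups: |d|=1 (t=2); sum(t^3 - t) = 6.
        Var[W] = n(n+1)(2n+1)/24 - sum(t^3-t)/48 = 546/24 - 6/48 = 22.625.
        z = (W - E[W]) / sqrt(Var[W]) = (8.5 - 10.5) / 4.7566 = -0.4205.
        Two-sided p = 2*Phi(z) = 0.674142.
Step 6: alpha = 0.05. fail to reject H0.

W+ = 12.5, W- = 8.5, W = min = 8.5, p = 0.674142, fail to reject H0.


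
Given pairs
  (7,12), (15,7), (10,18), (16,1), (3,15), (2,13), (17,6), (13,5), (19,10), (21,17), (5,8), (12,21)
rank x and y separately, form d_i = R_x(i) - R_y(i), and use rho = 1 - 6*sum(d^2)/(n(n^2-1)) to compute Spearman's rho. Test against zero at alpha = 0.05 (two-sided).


Step 1: Rank x and y separately (midranks; no ties here).
rank(x): 7->4, 15->8, 10->5, 16->9, 3->2, 2->1, 17->10, 13->7, 19->11, 21->12, 5->3, 12->6
rank(y): 12->7, 7->4, 18->11, 1->1, 15->9, 13->8, 6->3, 5->2, 10->6, 17->10, 8->5, 21->12
Step 2: d_i = R_x(i) - R_y(i); compute d_i^2.
  (4-7)^2=9, (8-4)^2=16, (5-11)^2=36, (9-1)^2=64, (2-9)^2=49, (1-8)^2=49, (10-3)^2=49, (7-2)^2=25, (11-6)^2=25, (12-10)^2=4, (3-5)^2=4, (6-12)^2=36
sum(d^2) = 366.
Step 3: rho = 1 - 6*366 / (12*(12^2 - 1)) = 1 - 2196/1716 = -0.279720.
Step 4: Under H0, t = rho * sqrt((n-2)/(1-rho^2)) = -0.9213 ~ t(10).
Step 5: Two-sided p-value from the t-distribution with 10 df = 0.378569.
Step 6: alpha = 0.05. fail to reject H0.

rho = -0.2797, p = 0.378569, fail to reject H0 at alpha = 0.05.


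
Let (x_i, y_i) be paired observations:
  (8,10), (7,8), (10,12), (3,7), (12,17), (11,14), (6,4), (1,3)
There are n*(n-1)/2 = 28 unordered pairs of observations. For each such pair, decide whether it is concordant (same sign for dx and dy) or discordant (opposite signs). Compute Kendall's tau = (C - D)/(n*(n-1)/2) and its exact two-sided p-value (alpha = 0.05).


Step 1: Enumerate the 28 unordered pairs (i,j) with i<j and classify each by sign(x_j-x_i) * sign(y_j-y_i).
  (1,2):dx=-1,dy=-2->C; (1,3):dx=+2,dy=+2->C; (1,4):dx=-5,dy=-3->C; (1,5):dx=+4,dy=+7->C
  (1,6):dx=+3,dy=+4->C; (1,7):dx=-2,dy=-6->C; (1,8):dx=-7,dy=-7->C; (2,3):dx=+3,dy=+4->C
  (2,4):dx=-4,dy=-1->C; (2,5):dx=+5,dy=+9->C; (2,6):dx=+4,dy=+6->C; (2,7):dx=-1,dy=-4->C
  (2,8):dx=-6,dy=-5->C; (3,4):dx=-7,dy=-5->C; (3,5):dx=+2,dy=+5->C; (3,6):dx=+1,dy=+2->C
  (3,7):dx=-4,dy=-8->C; (3,8):dx=-9,dy=-9->C; (4,5):dx=+9,dy=+10->C; (4,6):dx=+8,dy=+7->C
  (4,7):dx=+3,dy=-3->D; (4,8):dx=-2,dy=-4->C; (5,6):dx=-1,dy=-3->C; (5,7):dx=-6,dy=-13->C
  (5,8):dx=-11,dy=-14->C; (6,7):dx=-5,dy=-10->C; (6,8):dx=-10,dy=-11->C; (7,8):dx=-5,dy=-1->C
Step 2: C = 27, D = 1, total pairs = 28.
Step 3: tau = (C - D)/(n(n-1)/2) = (27 - 1)/28 = 0.928571.
Step 4: Exact two-sided p-value (enumerate n! = 40320 permutations of y under H0): p = 0.000397.
Step 5: alpha = 0.05. reject H0.

tau_b = 0.9286 (C=27, D=1), p = 0.000397, reject H0.


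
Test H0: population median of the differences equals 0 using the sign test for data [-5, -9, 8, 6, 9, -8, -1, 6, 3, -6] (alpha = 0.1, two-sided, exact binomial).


Step 1: Discard zero differences. Original n = 10; n_eff = number of nonzero differences = 10.
Nonzero differences (with sign): -5, -9, +8, +6, +9, -8, -1, +6, +3, -6
Step 2: Count signs: positive = 5, negative = 5.
Step 3: Under H0: P(positive) = 0.5, so the number of positives S ~ Bin(10, 0.5).
Step 4: Two-sided exact p-value = sum of Bin(10,0.5) probabilities at or below the observed probability = 1.000000.
Step 5: alpha = 0.1. fail to reject H0.

n_eff = 10, pos = 5, neg = 5, p = 1.000000, fail to reject H0.


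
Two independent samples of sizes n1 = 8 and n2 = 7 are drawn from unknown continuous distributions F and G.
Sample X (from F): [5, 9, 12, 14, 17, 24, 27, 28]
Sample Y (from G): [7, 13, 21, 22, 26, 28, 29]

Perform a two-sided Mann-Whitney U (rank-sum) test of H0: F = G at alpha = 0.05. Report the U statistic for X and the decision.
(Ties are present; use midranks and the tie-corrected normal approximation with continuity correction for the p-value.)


Step 1: Combine and sort all 15 observations; assign midranks.
sorted (value, group): (5,X), (7,Y), (9,X), (12,X), (13,Y), (14,X), (17,X), (21,Y), (22,Y), (24,X), (26,Y), (27,X), (28,X), (28,Y), (29,Y)
ranks: 5->1, 7->2, 9->3, 12->4, 13->5, 14->6, 17->7, 21->8, 22->9, 24->10, 26->11, 27->12, 28->13.5, 28->13.5, 29->15
Step 2: Rank sum for X: R1 = 1 + 3 + 4 + 6 + 7 + 10 + 12 + 13.5 = 56.5.
Step 3: U_X = R1 - n1(n1+1)/2 = 56.5 - 8*9/2 = 56.5 - 36 = 20.5.
       U_Y = n1*n2 - U_X = 56 - 20.5 = 35.5.
Step 4: Ties are present, so use the tie-corrected normal approximation (with continuity correction) for the p-value.
Step 5: p-value = 0.417471; compare to alpha = 0.05. fail to reject H0.

U_X = 20.5, p = 0.417471, fail to reject H0 at alpha = 0.05.


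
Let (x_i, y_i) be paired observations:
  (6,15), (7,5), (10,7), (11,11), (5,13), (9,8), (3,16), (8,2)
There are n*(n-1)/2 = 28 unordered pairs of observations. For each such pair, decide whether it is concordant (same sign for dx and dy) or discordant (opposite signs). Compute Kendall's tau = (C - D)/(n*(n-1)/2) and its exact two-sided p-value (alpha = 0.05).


Step 1: Enumerate the 28 unordered pairs (i,j) with i<j and classify each by sign(x_j-x_i) * sign(y_j-y_i).
  (1,2):dx=+1,dy=-10->D; (1,3):dx=+4,dy=-8->D; (1,4):dx=+5,dy=-4->D; (1,5):dx=-1,dy=-2->C
  (1,6):dx=+3,dy=-7->D; (1,7):dx=-3,dy=+1->D; (1,8):dx=+2,dy=-13->D; (2,3):dx=+3,dy=+2->C
  (2,4):dx=+4,dy=+6->C; (2,5):dx=-2,dy=+8->D; (2,6):dx=+2,dy=+3->C; (2,7):dx=-4,dy=+11->D
  (2,8):dx=+1,dy=-3->D; (3,4):dx=+1,dy=+4->C; (3,5):dx=-5,dy=+6->D; (3,6):dx=-1,dy=+1->D
  (3,7):dx=-7,dy=+9->D; (3,8):dx=-2,dy=-5->C; (4,5):dx=-6,dy=+2->D; (4,6):dx=-2,dy=-3->C
  (4,7):dx=-8,dy=+5->D; (4,8):dx=-3,dy=-9->C; (5,6):dx=+4,dy=-5->D; (5,7):dx=-2,dy=+3->D
  (5,8):dx=+3,dy=-11->D; (6,7):dx=-6,dy=+8->D; (6,8):dx=-1,dy=-6->C; (7,8):dx=+5,dy=-14->D
Step 2: C = 9, D = 19, total pairs = 28.
Step 3: tau = (C - D)/(n(n-1)/2) = (9 - 19)/28 = -0.357143.
Step 4: Exact two-sided p-value (enumerate n! = 40320 permutations of y under H0): p = 0.275099.
Step 5: alpha = 0.05. fail to reject H0.

tau_b = -0.3571 (C=9, D=19), p = 0.275099, fail to reject H0.


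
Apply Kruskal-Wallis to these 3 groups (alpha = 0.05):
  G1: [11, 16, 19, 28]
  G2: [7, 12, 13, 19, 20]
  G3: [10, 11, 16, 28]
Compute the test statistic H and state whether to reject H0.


Step 1: Combine all N = 13 observations and assign midranks.
sorted (value, group, rank): (7,G2,1), (10,G3,2), (11,G1,3.5), (11,G3,3.5), (12,G2,5), (13,G2,6), (16,G1,7.5), (16,G3,7.5), (19,G1,9.5), (19,G2,9.5), (20,G2,11), (28,G1,12.5), (28,G3,12.5)
Step 2: Sum ranks within each group.
R_1 = 33 (n_1 = 4)
R_2 = 32.5 (n_2 = 5)
R_3 = 25.5 (n_3 = 4)
Step 3: H = 12/(N(N+1)) * sum(R_i^2/n_i) - 3(N+1)
     = 12/(13*14) * (33^2/4 + 32.5^2/5 + 25.5^2/4) - 3*14
     = 0.065934 * 646.062 - 42
     = 0.597527.
Step 4: Ties present; correction factor C = 1 - 24/(13^3 - 13) = 0.989011. Corrected H = 0.597527 / 0.989011 = 0.604167.
Step 5: Under H0, H ~ chi^2(2); p-value = 0.739276.
Step 6: alpha = 0.05. fail to reject H0.

H = 0.6042, df = 2, p = 0.739276, fail to reject H0.


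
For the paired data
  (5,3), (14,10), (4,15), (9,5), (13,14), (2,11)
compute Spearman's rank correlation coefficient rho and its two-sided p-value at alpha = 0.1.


Step 1: Rank x and y separately (midranks; no ties here).
rank(x): 5->3, 14->6, 4->2, 9->4, 13->5, 2->1
rank(y): 3->1, 10->3, 15->6, 5->2, 14->5, 11->4
Step 2: d_i = R_x(i) - R_y(i); compute d_i^2.
  (3-1)^2=4, (6-3)^2=9, (2-6)^2=16, (4-2)^2=4, (5-5)^2=0, (1-4)^2=9
sum(d^2) = 42.
Step 3: rho = 1 - 6*42 / (6*(6^2 - 1)) = 1 - 252/210 = -0.200000.
Step 4: Under H0, t = rho * sqrt((n-2)/(1-rho^2)) = -0.4082 ~ t(4).
Step 5: Two-sided p-value from the t-distribution with 4 df = 0.704000.
Step 6: alpha = 0.1. fail to reject H0.

rho = -0.2000, p = 0.704000, fail to reject H0 at alpha = 0.1.


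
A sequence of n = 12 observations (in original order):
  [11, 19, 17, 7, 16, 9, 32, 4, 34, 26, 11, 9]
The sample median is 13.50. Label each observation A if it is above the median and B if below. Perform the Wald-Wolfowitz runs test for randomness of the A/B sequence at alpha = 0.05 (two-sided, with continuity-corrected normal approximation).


Step 1: Compute median = 13.50; label A = above, B = below.
Labels in order: BAABABABAABB  (n_A = 6, n_B = 6)
Step 2: Count runs R = 9.
Step 3: Under H0 (random ordering), E[R] = 2*n_A*n_B/(n_A+n_B) + 1 = 2*6*6/12 + 1 = 7.0000.
        Var[R] = 2*n_A*n_B*(2*n_A*n_B - n_A - n_B) / ((n_A+n_B)^2 * (n_A+n_B-1)) = 4320/1584 = 2.7273.
        SD[R] = 1.6514.
Step 4: Continuity-corrected z = (R - 0.5 - E[R]) / SD[R] = (9 - 0.5 - 7.0000) / 1.6514 = 0.9083.
Step 5: Two-sided p-value via normal approximation = 2*(1 - Phi(|z|)) = 0.363722.
Step 6: alpha = 0.05. fail to reject H0.

R = 9, z = 0.9083, p = 0.363722, fail to reject H0.


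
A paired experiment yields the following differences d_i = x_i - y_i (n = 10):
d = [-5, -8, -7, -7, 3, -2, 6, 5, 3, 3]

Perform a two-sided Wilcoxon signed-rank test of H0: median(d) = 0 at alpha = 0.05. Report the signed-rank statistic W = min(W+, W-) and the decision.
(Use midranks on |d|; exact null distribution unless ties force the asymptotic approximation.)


Step 1: Drop any zero differences (none here) and take |d_i|.
|d| = [5, 8, 7, 7, 3, 2, 6, 5, 3, 3]
Step 2: Midrank |d_i| (ties get averaged ranks).
ranks: |5|->5.5, |8|->10, |7|->8.5, |7|->8.5, |3|->3, |2|->1, |6|->7, |5|->5.5, |3|->3, |3|->3
Step 3: Attach original signs; sum ranks with positive sign and with negative sign.
W+ = 3 + 7 + 5.5 + 3 + 3 = 21.5
W- = 5.5 + 10 + 8.5 + 8.5 + 1 = 33.5
(Check: W+ + W- = 55 should equal n(n+1)/2 = 55.)
Step 4: Test statistic W = min(W+, W-) = 21.5.
Step 5: Ties in |d|, so use the tie-corrected normal approximation.
        E[W] = n(n+1)/4 = 10*11/4 = 27.5.
        Tie groups: |d|=3 (t=3), |d|=5 (t=2), |d|=7 (t=2); sum(t^3 - t) = 36.
        Var[W] = n(n+1)(2n+1)/24 - sum(t^3-t)/48 = 2310/24 - 36/48 = 95.5.
        z = (W - E[W]) / sqrt(Var[W]) = (21.5 - 27.5) / 9.7724 = -0.6140.
        Two-sided p = 2*Phi(z) = 0.539233.
Step 6: alpha = 0.05. fail to reject H0.

W+ = 21.5, W- = 33.5, W = min = 21.5, p = 0.539233, fail to reject H0.


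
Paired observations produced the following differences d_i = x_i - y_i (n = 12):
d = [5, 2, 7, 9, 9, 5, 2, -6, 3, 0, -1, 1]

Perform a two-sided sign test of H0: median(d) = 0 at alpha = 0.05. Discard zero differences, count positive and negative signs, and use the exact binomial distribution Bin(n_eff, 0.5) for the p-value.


Step 1: Discard zero differences. Original n = 12; n_eff = number of nonzero differences = 11.
Nonzero differences (with sign): +5, +2, +7, +9, +9, +5, +2, -6, +3, -1, +1
Step 2: Count signs: positive = 9, negative = 2.
Step 3: Under H0: P(positive) = 0.5, so the number of positives S ~ Bin(11, 0.5).
Step 4: Two-sided exact p-value = sum of Bin(11,0.5) probabilities at or below the observed probability = 0.065430.
Step 5: alpha = 0.05. fail to reject H0.

n_eff = 11, pos = 9, neg = 2, p = 0.065430, fail to reject H0.


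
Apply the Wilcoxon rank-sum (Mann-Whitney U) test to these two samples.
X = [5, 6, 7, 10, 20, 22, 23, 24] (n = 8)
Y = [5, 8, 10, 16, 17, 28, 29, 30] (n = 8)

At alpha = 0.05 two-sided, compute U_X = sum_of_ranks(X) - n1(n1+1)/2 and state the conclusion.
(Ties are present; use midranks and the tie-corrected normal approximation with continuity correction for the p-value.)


Step 1: Combine and sort all 16 observations; assign midranks.
sorted (value, group): (5,X), (5,Y), (6,X), (7,X), (8,Y), (10,X), (10,Y), (16,Y), (17,Y), (20,X), (22,X), (23,X), (24,X), (28,Y), (29,Y), (30,Y)
ranks: 5->1.5, 5->1.5, 6->3, 7->4, 8->5, 10->6.5, 10->6.5, 16->8, 17->9, 20->10, 22->11, 23->12, 24->13, 28->14, 29->15, 30->16
Step 2: Rank sum for X: R1 = 1.5 + 3 + 4 + 6.5 + 10 + 11 + 12 + 13 = 61.
Step 3: U_X = R1 - n1(n1+1)/2 = 61 - 8*9/2 = 61 - 36 = 25.
       U_Y = n1*n2 - U_X = 64 - 25 = 39.
Step 4: Ties are present, so use the tie-corrected normal approximation (with continuity correction) for the p-value.
Step 5: p-value = 0.494201; compare to alpha = 0.05. fail to reject H0.

U_X = 25, p = 0.494201, fail to reject H0 at alpha = 0.05.


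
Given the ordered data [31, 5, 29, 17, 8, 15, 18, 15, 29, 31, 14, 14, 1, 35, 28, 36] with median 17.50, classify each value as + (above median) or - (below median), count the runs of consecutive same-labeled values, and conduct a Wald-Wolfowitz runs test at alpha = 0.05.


Step 1: Compute median = 17.50; label A = above, B = below.
Labels in order: ABABBBABAABBBAAA  (n_A = 8, n_B = 8)
Step 2: Count runs R = 9.
Step 3: Under H0 (random ordering), E[R] = 2*n_A*n_B/(n_A+n_B) + 1 = 2*8*8/16 + 1 = 9.0000.
        Var[R] = 2*n_A*n_B*(2*n_A*n_B - n_A - n_B) / ((n_A+n_B)^2 * (n_A+n_B-1)) = 14336/3840 = 3.7333.
        SD[R] = 1.9322.
Step 4: R = E[R], so z = 0 with no continuity correction.
Step 5: Two-sided p-value via normal approximation = 2*(1 - Phi(|z|)) = 1.000000.
Step 6: alpha = 0.05. fail to reject H0.

R = 9, z = 0.0000, p = 1.000000, fail to reject H0.


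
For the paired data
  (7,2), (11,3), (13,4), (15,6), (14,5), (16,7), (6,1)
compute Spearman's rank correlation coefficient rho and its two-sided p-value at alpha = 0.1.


Step 1: Rank x and y separately (midranks; no ties here).
rank(x): 7->2, 11->3, 13->4, 15->6, 14->5, 16->7, 6->1
rank(y): 2->2, 3->3, 4->4, 6->6, 5->5, 7->7, 1->1
Step 2: d_i = R_x(i) - R_y(i); compute d_i^2.
  (2-2)^2=0, (3-3)^2=0, (4-4)^2=0, (6-6)^2=0, (5-5)^2=0, (7-7)^2=0, (1-1)^2=0
sum(d^2) = 0.
Step 3: rho = 1 - 6*0 / (7*(7^2 - 1)) = 1 - 0/336 = 1.000000.
Step 5: Two-sided p-value from the t-distribution with 5 df = 0.000000.
Step 6: alpha = 0.1. reject H0.

rho = 1.0000, p = 0.000000, reject H0 at alpha = 0.1.


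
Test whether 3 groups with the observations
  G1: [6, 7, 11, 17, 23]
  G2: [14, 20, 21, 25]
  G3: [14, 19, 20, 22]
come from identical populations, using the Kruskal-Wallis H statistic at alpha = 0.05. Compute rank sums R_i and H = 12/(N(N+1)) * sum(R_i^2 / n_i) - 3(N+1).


Step 1: Combine all N = 13 observations and assign midranks.
sorted (value, group, rank): (6,G1,1), (7,G1,2), (11,G1,3), (14,G2,4.5), (14,G3,4.5), (17,G1,6), (19,G3,7), (20,G2,8.5), (20,G3,8.5), (21,G2,10), (22,G3,11), (23,G1,12), (25,G2,13)
Step 2: Sum ranks within each group.
R_1 = 24 (n_1 = 5)
R_2 = 36 (n_2 = 4)
R_3 = 31 (n_3 = 4)
Step 3: H = 12/(N(N+1)) * sum(R_i^2/n_i) - 3(N+1)
     = 12/(13*14) * (24^2/5 + 36^2/4 + 31^2/4) - 3*14
     = 0.065934 * 679.45 - 42
     = 2.798901.
Step 4: Ties present; correction factor C = 1 - 12/(13^3 - 13) = 0.994505. Corrected H = 2.798901 / 0.994505 = 2.814365.
Step 5: Under H0, H ~ chi^2(2); p-value = 0.244832.
Step 6: alpha = 0.05. fail to reject H0.

H = 2.8144, df = 2, p = 0.244832, fail to reject H0.


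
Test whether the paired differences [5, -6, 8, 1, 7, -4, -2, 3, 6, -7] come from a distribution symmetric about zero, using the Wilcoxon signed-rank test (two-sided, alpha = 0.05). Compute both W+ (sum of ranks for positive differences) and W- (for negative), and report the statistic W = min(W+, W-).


Step 1: Drop any zero differences (none here) and take |d_i|.
|d| = [5, 6, 8, 1, 7, 4, 2, 3, 6, 7]
Step 2: Midrank |d_i| (ties get averaged ranks).
ranks: |5|->5, |6|->6.5, |8|->10, |1|->1, |7|->8.5, |4|->4, |2|->2, |3|->3, |6|->6.5, |7|->8.5
Step 3: Attach original signs; sum ranks with positive sign and with negative sign.
W+ = 5 + 10 + 1 + 8.5 + 3 + 6.5 = 34
W- = 6.5 + 4 + 2 + 8.5 = 21
(Check: W+ + W- = 55 should equal n(n+1)/2 = 55.)
Step 4: Test statistic W = min(W+, W-) = 21.
Step 5: Ties in |d|, so use the tie-corrected normal approximation.
        E[W] = n(n+1)/4 = 10*11/4 = 27.5.
        Tie groups: |d|=6 (t=2), |d|=7 (t=2); sum(t^3 - t) = 12.
        Var[W] = n(n+1)(2n+1)/24 - sum(t^3-t)/48 = 2310/24 - 12/48 = 96.
        z = (W - E[W]) / sqrt(Var[W]) = (21 - 27.5) / 9.7980 = -0.6634.
        Two-sided p = 2*Phi(z) = 0.507072.
Step 6: alpha = 0.05. fail to reject H0.

W+ = 34, W- = 21, W = min = 21, p = 0.507072, fail to reject H0.


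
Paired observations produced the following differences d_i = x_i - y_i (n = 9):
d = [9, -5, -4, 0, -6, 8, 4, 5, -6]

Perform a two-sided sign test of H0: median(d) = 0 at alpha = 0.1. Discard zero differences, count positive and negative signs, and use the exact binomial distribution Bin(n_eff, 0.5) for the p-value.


Step 1: Discard zero differences. Original n = 9; n_eff = number of nonzero differences = 8.
Nonzero differences (with sign): +9, -5, -4, -6, +8, +4, +5, -6
Step 2: Count signs: positive = 4, negative = 4.
Step 3: Under H0: P(positive) = 0.5, so the number of positives S ~ Bin(8, 0.5).
Step 4: Two-sided exact p-value = sum of Bin(8,0.5) probabilities at or below the observed probability = 1.000000.
Step 5: alpha = 0.1. fail to reject H0.

n_eff = 8, pos = 4, neg = 4, p = 1.000000, fail to reject H0.


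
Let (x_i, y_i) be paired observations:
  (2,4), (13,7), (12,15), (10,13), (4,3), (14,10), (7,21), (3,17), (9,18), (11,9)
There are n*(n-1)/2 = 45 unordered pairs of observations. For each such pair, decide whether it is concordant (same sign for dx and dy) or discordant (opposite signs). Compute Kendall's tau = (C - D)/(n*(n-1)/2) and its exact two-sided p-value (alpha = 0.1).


Step 1: Enumerate the 45 unordered pairs (i,j) with i<j and classify each by sign(x_j-x_i) * sign(y_j-y_i).
  (1,2):dx=+11,dy=+3->C; (1,3):dx=+10,dy=+11->C; (1,4):dx=+8,dy=+9->C; (1,5):dx=+2,dy=-1->D
  (1,6):dx=+12,dy=+6->C; (1,7):dx=+5,dy=+17->C; (1,8):dx=+1,dy=+13->C; (1,9):dx=+7,dy=+14->C
  (1,10):dx=+9,dy=+5->C; (2,3):dx=-1,dy=+8->D; (2,4):dx=-3,dy=+6->D; (2,5):dx=-9,dy=-4->C
  (2,6):dx=+1,dy=+3->C; (2,7):dx=-6,dy=+14->D; (2,8):dx=-10,dy=+10->D; (2,9):dx=-4,dy=+11->D
  (2,10):dx=-2,dy=+2->D; (3,4):dx=-2,dy=-2->C; (3,5):dx=-8,dy=-12->C; (3,6):dx=+2,dy=-5->D
  (3,7):dx=-5,dy=+6->D; (3,8):dx=-9,dy=+2->D; (3,9):dx=-3,dy=+3->D; (3,10):dx=-1,dy=-6->C
  (4,5):dx=-6,dy=-10->C; (4,6):dx=+4,dy=-3->D; (4,7):dx=-3,dy=+8->D; (4,8):dx=-7,dy=+4->D
  (4,9):dx=-1,dy=+5->D; (4,10):dx=+1,dy=-4->D; (5,6):dx=+10,dy=+7->C; (5,7):dx=+3,dy=+18->C
  (5,8):dx=-1,dy=+14->D; (5,9):dx=+5,dy=+15->C; (5,10):dx=+7,dy=+6->C; (6,7):dx=-7,dy=+11->D
  (6,8):dx=-11,dy=+7->D; (6,9):dx=-5,dy=+8->D; (6,10):dx=-3,dy=-1->C; (7,8):dx=-4,dy=-4->C
  (7,9):dx=+2,dy=-3->D; (7,10):dx=+4,dy=-12->D; (8,9):dx=+6,dy=+1->C; (8,10):dx=+8,dy=-8->D
  (9,10):dx=+2,dy=-9->D
Step 2: C = 21, D = 24, total pairs = 45.
Step 3: tau = (C - D)/(n(n-1)/2) = (21 - 24)/45 = -0.066667.
Step 4: Exact two-sided p-value (enumerate n! = 3628800 permutations of y under H0): p = 0.861801.
Step 5: alpha = 0.1. fail to reject H0.

tau_b = -0.0667 (C=21, D=24), p = 0.861801, fail to reject H0.


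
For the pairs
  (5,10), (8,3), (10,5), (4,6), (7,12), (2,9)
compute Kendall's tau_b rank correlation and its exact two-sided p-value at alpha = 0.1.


Step 1: Enumerate the 15 unordered pairs (i,j) with i<j and classify each by sign(x_j-x_i) * sign(y_j-y_i).
  (1,2):dx=+3,dy=-7->D; (1,3):dx=+5,dy=-5->D; (1,4):dx=-1,dy=-4->C; (1,5):dx=+2,dy=+2->C
  (1,6):dx=-3,dy=-1->C; (2,3):dx=+2,dy=+2->C; (2,4):dx=-4,dy=+3->D; (2,5):dx=-1,dy=+9->D
  (2,6):dx=-6,dy=+6->D; (3,4):dx=-6,dy=+1->D; (3,5):dx=-3,dy=+7->D; (3,6):dx=-8,dy=+4->D
  (4,5):dx=+3,dy=+6->C; (4,6):dx=-2,dy=+3->D; (5,6):dx=-5,dy=-3->C
Step 2: C = 6, D = 9, total pairs = 15.
Step 3: tau = (C - D)/(n(n-1)/2) = (6 - 9)/15 = -0.200000.
Step 4: Exact two-sided p-value (enumerate n! = 720 permutations of y under H0): p = 0.719444.
Step 5: alpha = 0.1. fail to reject H0.

tau_b = -0.2000 (C=6, D=9), p = 0.719444, fail to reject H0.


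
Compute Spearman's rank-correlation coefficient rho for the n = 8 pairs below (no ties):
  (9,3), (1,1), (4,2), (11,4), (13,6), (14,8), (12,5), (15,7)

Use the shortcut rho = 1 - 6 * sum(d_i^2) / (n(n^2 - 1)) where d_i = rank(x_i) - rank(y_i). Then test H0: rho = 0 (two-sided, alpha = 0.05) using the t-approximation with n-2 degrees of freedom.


Step 1: Rank x and y separately (midranks; no ties here).
rank(x): 9->3, 1->1, 4->2, 11->4, 13->6, 14->7, 12->5, 15->8
rank(y): 3->3, 1->1, 2->2, 4->4, 6->6, 8->8, 5->5, 7->7
Step 2: d_i = R_x(i) - R_y(i); compute d_i^2.
  (3-3)^2=0, (1-1)^2=0, (2-2)^2=0, (4-4)^2=0, (6-6)^2=0, (7-8)^2=1, (5-5)^2=0, (8-7)^2=1
sum(d^2) = 2.
Step 3: rho = 1 - 6*2 / (8*(8^2 - 1)) = 1 - 12/504 = 0.976190.
Step 4: Under H0, t = rho * sqrt((n-2)/(1-rho^2)) = 11.0235 ~ t(6).
Step 5: Two-sided p-value from the t-distribution with 6 df = 0.000033.
Step 6: alpha = 0.05. reject H0.

rho = 0.9762, p = 0.000033, reject H0 at alpha = 0.05.


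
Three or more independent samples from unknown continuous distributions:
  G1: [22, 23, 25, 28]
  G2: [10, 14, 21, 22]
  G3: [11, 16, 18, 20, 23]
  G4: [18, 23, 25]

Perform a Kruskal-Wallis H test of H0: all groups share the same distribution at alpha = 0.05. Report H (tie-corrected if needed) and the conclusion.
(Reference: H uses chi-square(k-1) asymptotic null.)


Step 1: Combine all N = 16 observations and assign midranks.
sorted (value, group, rank): (10,G2,1), (11,G3,2), (14,G2,3), (16,G3,4), (18,G3,5.5), (18,G4,5.5), (20,G3,7), (21,G2,8), (22,G1,9.5), (22,G2,9.5), (23,G1,12), (23,G3,12), (23,G4,12), (25,G1,14.5), (25,G4,14.5), (28,G1,16)
Step 2: Sum ranks within each group.
R_1 = 52 (n_1 = 4)
R_2 = 21.5 (n_2 = 4)
R_3 = 30.5 (n_3 = 5)
R_4 = 32 (n_4 = 3)
Step 3: H = 12/(N(N+1)) * sum(R_i^2/n_i) - 3(N+1)
     = 12/(16*17) * (52^2/4 + 21.5^2/4 + 30.5^2/5 + 32^2/3) - 3*17
     = 0.044118 * 1318.95 - 51
     = 7.188787.
Step 4: Ties present; correction factor C = 1 - 42/(16^3 - 16) = 0.989706. Corrected H = 7.188787 / 0.989706 = 7.263559.
Step 5: Under H0, H ~ chi^2(3); p-value = 0.063955.
Step 6: alpha = 0.05. fail to reject H0.

H = 7.2636, df = 3, p = 0.063955, fail to reject H0.


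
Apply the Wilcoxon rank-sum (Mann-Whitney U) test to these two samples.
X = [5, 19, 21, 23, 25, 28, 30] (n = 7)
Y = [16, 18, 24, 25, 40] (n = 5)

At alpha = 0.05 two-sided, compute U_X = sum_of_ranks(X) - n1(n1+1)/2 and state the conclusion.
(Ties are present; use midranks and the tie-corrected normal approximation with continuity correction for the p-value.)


Step 1: Combine and sort all 12 observations; assign midranks.
sorted (value, group): (5,X), (16,Y), (18,Y), (19,X), (21,X), (23,X), (24,Y), (25,X), (25,Y), (28,X), (30,X), (40,Y)
ranks: 5->1, 16->2, 18->3, 19->4, 21->5, 23->6, 24->7, 25->8.5, 25->8.5, 28->10, 30->11, 40->12
Step 2: Rank sum for X: R1 = 1 + 4 + 5 + 6 + 8.5 + 10 + 11 = 45.5.
Step 3: U_X = R1 - n1(n1+1)/2 = 45.5 - 7*8/2 = 45.5 - 28 = 17.5.
       U_Y = n1*n2 - U_X = 35 - 17.5 = 17.5.
Step 4: Ties are present, so use the tie-corrected normal approximation (with continuity correction) for the p-value.
Step 5: p-value = 1.000000; compare to alpha = 0.05. fail to reject H0.

U_X = 17.5, p = 1.000000, fail to reject H0 at alpha = 0.05.


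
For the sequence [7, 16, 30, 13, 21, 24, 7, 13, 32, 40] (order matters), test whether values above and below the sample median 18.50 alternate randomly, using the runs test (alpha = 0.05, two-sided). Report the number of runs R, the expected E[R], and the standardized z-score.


Step 1: Compute median = 18.50; label A = above, B = below.
Labels in order: BBABAABBAA  (n_A = 5, n_B = 5)
Step 2: Count runs R = 6.
Step 3: Under H0 (random ordering), E[R] = 2*n_A*n_B/(n_A+n_B) + 1 = 2*5*5/10 + 1 = 6.0000.
        Var[R] = 2*n_A*n_B*(2*n_A*n_B - n_A - n_B) / ((n_A+n_B)^2 * (n_A+n_B-1)) = 2000/900 = 2.2222.
        SD[R] = 1.4907.
Step 4: R = E[R], so z = 0 with no continuity correction.
Step 5: Two-sided p-value via normal approximation = 2*(1 - Phi(|z|)) = 1.000000.
Step 6: alpha = 0.05. fail to reject H0.

R = 6, z = 0.0000, p = 1.000000, fail to reject H0.


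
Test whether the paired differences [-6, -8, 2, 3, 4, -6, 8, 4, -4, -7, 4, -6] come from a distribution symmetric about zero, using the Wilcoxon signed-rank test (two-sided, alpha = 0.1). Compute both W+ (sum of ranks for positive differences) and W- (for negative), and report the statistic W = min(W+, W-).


Step 1: Drop any zero differences (none here) and take |d_i|.
|d| = [6, 8, 2, 3, 4, 6, 8, 4, 4, 7, 4, 6]
Step 2: Midrank |d_i| (ties get averaged ranks).
ranks: |6|->8, |8|->11.5, |2|->1, |3|->2, |4|->4.5, |6|->8, |8|->11.5, |4|->4.5, |4|->4.5, |7|->10, |4|->4.5, |6|->8
Step 3: Attach original signs; sum ranks with positive sign and with negative sign.
W+ = 1 + 2 + 4.5 + 11.5 + 4.5 + 4.5 = 28
W- = 8 + 11.5 + 8 + 4.5 + 10 + 8 = 50
(Check: W+ + W- = 78 should equal n(n+1)/2 = 78.)
Step 4: Test statistic W = min(W+, W-) = 28.
Step 5: Ties in |d|, so use the tie-corrected normal approximation.
        E[W] = n(n+1)/4 = 12*13/4 = 39.
        Tie groups: |d|=4 (t=4), |d|=6 (t=3), |d|=8 (t=2); sum(t^3 - t) = 90.
        Var[W] = n(n+1)(2n+1)/24 - sum(t^3-t)/48 = 3900/24 - 90/48 = 160.625.
        z = (W - E[W]) / sqrt(Var[W]) = (28 - 39) / 12.6738 = -0.8679.
        Two-sided p = 2*Phi(z) = 0.385431.
Step 6: alpha = 0.1. fail to reject H0.

W+ = 28, W- = 50, W = min = 28, p = 0.385431, fail to reject H0.


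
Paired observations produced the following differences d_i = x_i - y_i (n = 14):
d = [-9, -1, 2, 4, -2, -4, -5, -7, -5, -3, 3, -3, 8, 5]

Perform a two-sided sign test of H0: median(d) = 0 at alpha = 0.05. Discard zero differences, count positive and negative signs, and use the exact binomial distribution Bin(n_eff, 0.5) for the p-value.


Step 1: Discard zero differences. Original n = 14; n_eff = number of nonzero differences = 14.
Nonzero differences (with sign): -9, -1, +2, +4, -2, -4, -5, -7, -5, -3, +3, -3, +8, +5
Step 2: Count signs: positive = 5, negative = 9.
Step 3: Under H0: P(positive) = 0.5, so the number of positives S ~ Bin(14, 0.5).
Step 4: Two-sided exact p-value = sum of Bin(14,0.5) probabilities at or below the observed probability = 0.423950.
Step 5: alpha = 0.05. fail to reject H0.

n_eff = 14, pos = 5, neg = 9, p = 0.423950, fail to reject H0.


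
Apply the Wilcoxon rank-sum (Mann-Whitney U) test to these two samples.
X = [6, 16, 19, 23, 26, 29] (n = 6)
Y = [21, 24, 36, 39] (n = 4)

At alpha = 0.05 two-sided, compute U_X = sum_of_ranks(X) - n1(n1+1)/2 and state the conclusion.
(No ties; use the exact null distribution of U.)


Step 1: Combine and sort all 10 observations; assign midranks.
sorted (value, group): (6,X), (16,X), (19,X), (21,Y), (23,X), (24,Y), (26,X), (29,X), (36,Y), (39,Y)
ranks: 6->1, 16->2, 19->3, 21->4, 23->5, 24->6, 26->7, 29->8, 36->9, 39->10
Step 2: Rank sum for X: R1 = 1 + 2 + 3 + 5 + 7 + 8 = 26.
Step 3: U_X = R1 - n1(n1+1)/2 = 26 - 6*7/2 = 26 - 21 = 5.
       U_Y = n1*n2 - U_X = 24 - 5 = 19.
Step 4: No ties, so the exact null distribution of U (based on enumerating the C(10,6) = 210 equally likely rank assignments) gives the two-sided p-value.
Step 5: p-value = 0.171429; compare to alpha = 0.05. fail to reject H0.

U_X = 5, p = 0.171429, fail to reject H0 at alpha = 0.05.


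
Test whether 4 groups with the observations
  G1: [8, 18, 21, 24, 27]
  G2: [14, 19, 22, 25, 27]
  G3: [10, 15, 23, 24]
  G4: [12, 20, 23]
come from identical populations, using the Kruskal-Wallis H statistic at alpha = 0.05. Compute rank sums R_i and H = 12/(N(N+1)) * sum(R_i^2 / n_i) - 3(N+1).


Step 1: Combine all N = 17 observations and assign midranks.
sorted (value, group, rank): (8,G1,1), (10,G3,2), (12,G4,3), (14,G2,4), (15,G3,5), (18,G1,6), (19,G2,7), (20,G4,8), (21,G1,9), (22,G2,10), (23,G3,11.5), (23,G4,11.5), (24,G1,13.5), (24,G3,13.5), (25,G2,15), (27,G1,16.5), (27,G2,16.5)
Step 2: Sum ranks within each group.
R_1 = 46 (n_1 = 5)
R_2 = 52.5 (n_2 = 5)
R_3 = 32 (n_3 = 4)
R_4 = 22.5 (n_4 = 3)
Step 3: H = 12/(N(N+1)) * sum(R_i^2/n_i) - 3(N+1)
     = 12/(17*18) * (46^2/5 + 52.5^2/5 + 32^2/4 + 22.5^2/3) - 3*18
     = 0.039216 * 1399.2 - 54
     = 0.870588.
Step 4: Ties present; correction factor C = 1 - 18/(17^3 - 17) = 0.996324. Corrected H = 0.870588 / 0.996324 = 0.873801.
Step 5: Under H0, H ~ chi^2(3); p-value = 0.831745.
Step 6: alpha = 0.05. fail to reject H0.

H = 0.8738, df = 3, p = 0.831745, fail to reject H0.


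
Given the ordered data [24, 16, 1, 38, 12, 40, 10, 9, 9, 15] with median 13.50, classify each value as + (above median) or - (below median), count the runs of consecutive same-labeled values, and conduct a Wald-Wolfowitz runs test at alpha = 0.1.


Step 1: Compute median = 13.50; label A = above, B = below.
Labels in order: AABABABBBA  (n_A = 5, n_B = 5)
Step 2: Count runs R = 7.
Step 3: Under H0 (random ordering), E[R] = 2*n_A*n_B/(n_A+n_B) + 1 = 2*5*5/10 + 1 = 6.0000.
        Var[R] = 2*n_A*n_B*(2*n_A*n_B - n_A - n_B) / ((n_A+n_B)^2 * (n_A+n_B-1)) = 2000/900 = 2.2222.
        SD[R] = 1.4907.
Step 4: Continuity-corrected z = (R - 0.5 - E[R]) / SD[R] = (7 - 0.5 - 6.0000) / 1.4907 = 0.3354.
Step 5: Two-sided p-value via normal approximation = 2*(1 - Phi(|z|)) = 0.737316.
Step 6: alpha = 0.1. fail to reject H0.

R = 7, z = 0.3354, p = 0.737316, fail to reject H0.


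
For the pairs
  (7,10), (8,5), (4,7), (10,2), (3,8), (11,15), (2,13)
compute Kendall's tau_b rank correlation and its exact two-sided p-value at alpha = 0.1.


Step 1: Enumerate the 21 unordered pairs (i,j) with i<j and classify each by sign(x_j-x_i) * sign(y_j-y_i).
  (1,2):dx=+1,dy=-5->D; (1,3):dx=-3,dy=-3->C; (1,4):dx=+3,dy=-8->D; (1,5):dx=-4,dy=-2->C
  (1,6):dx=+4,dy=+5->C; (1,7):dx=-5,dy=+3->D; (2,3):dx=-4,dy=+2->D; (2,4):dx=+2,dy=-3->D
  (2,5):dx=-5,dy=+3->D; (2,6):dx=+3,dy=+10->C; (2,7):dx=-6,dy=+8->D; (3,4):dx=+6,dy=-5->D
  (3,5):dx=-1,dy=+1->D; (3,6):dx=+7,dy=+8->C; (3,7):dx=-2,dy=+6->D; (4,5):dx=-7,dy=+6->D
  (4,6):dx=+1,dy=+13->C; (4,7):dx=-8,dy=+11->D; (5,6):dx=+8,dy=+7->C; (5,7):dx=-1,dy=+5->D
  (6,7):dx=-9,dy=-2->C
Step 2: C = 8, D = 13, total pairs = 21.
Step 3: tau = (C - D)/(n(n-1)/2) = (8 - 13)/21 = -0.238095.
Step 4: Exact two-sided p-value (enumerate n! = 5040 permutations of y under H0): p = 0.561905.
Step 5: alpha = 0.1. fail to reject H0.

tau_b = -0.2381 (C=8, D=13), p = 0.561905, fail to reject H0.


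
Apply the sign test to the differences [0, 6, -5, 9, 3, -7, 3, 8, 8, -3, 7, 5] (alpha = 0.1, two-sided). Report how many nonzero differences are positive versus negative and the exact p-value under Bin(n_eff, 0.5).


Step 1: Discard zero differences. Original n = 12; n_eff = number of nonzero differences = 11.
Nonzero differences (with sign): +6, -5, +9, +3, -7, +3, +8, +8, -3, +7, +5
Step 2: Count signs: positive = 8, negative = 3.
Step 3: Under H0: P(positive) = 0.5, so the number of positives S ~ Bin(11, 0.5).
Step 4: Two-sided exact p-value = sum of Bin(11,0.5) probabilities at or below the observed probability = 0.226562.
Step 5: alpha = 0.1. fail to reject H0.

n_eff = 11, pos = 8, neg = 3, p = 0.226562, fail to reject H0.


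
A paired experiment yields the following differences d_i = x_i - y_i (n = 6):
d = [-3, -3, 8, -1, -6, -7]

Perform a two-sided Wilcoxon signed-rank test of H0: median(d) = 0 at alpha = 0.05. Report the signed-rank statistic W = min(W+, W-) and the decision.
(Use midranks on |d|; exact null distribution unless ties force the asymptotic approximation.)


Step 1: Drop any zero differences (none here) and take |d_i|.
|d| = [3, 3, 8, 1, 6, 7]
Step 2: Midrank |d_i| (ties get averaged ranks).
ranks: |3|->2.5, |3|->2.5, |8|->6, |1|->1, |6|->4, |7|->5
Step 3: Attach original signs; sum ranks with positive sign and with negative sign.
W+ = 6 = 6
W- = 2.5 + 2.5 + 1 + 4 + 5 = 15
(Check: W+ + W- = 21 should equal n(n+1)/2 = 21.)
Step 4: Test statistic W = min(W+, W-) = 6.
Step 5: Ties in |d|, so use the tie-corrected normal approximation.
        E[W] = n(n+1)/4 = 6*7/4 = 10.5.
        Tie groups: |d|=3 (t=2); sum(t^3 - t) = 6.
        Var[W] = n(n+1)(2n+1)/24 - sum(t^3-t)/48 = 546/24 - 6/48 = 22.625.
        z = (W - E[W]) / sqrt(Var[W]) = (6 - 10.5) / 4.7566 = -0.9461.
        Two-sided p = 2*Phi(z) = 0.344118.
Step 6: alpha = 0.05. fail to reject H0.

W+ = 6, W- = 15, W = min = 6, p = 0.344118, fail to reject H0.


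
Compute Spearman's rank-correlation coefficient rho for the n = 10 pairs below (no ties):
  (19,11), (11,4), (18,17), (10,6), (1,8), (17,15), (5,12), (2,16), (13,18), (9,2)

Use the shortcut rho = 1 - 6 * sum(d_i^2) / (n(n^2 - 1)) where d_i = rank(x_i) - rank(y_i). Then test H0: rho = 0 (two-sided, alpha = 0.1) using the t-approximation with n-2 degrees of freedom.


Step 1: Rank x and y separately (midranks; no ties here).
rank(x): 19->10, 11->6, 18->9, 10->5, 1->1, 17->8, 5->3, 2->2, 13->7, 9->4
rank(y): 11->5, 4->2, 17->9, 6->3, 8->4, 15->7, 12->6, 16->8, 18->10, 2->1
Step 2: d_i = R_x(i) - R_y(i); compute d_i^2.
  (10-5)^2=25, (6-2)^2=16, (9-9)^2=0, (5-3)^2=4, (1-4)^2=9, (8-7)^2=1, (3-6)^2=9, (2-8)^2=36, (7-10)^2=9, (4-1)^2=9
sum(d^2) = 118.
Step 3: rho = 1 - 6*118 / (10*(10^2 - 1)) = 1 - 708/990 = 0.284848.
Step 4: Under H0, t = rho * sqrt((n-2)/(1-rho^2)) = 0.8405 ~ t(8).
Step 5: Two-sided p-value from the t-distribution with 8 df = 0.425038.
Step 6: alpha = 0.1. fail to reject H0.

rho = 0.2848, p = 0.425038, fail to reject H0 at alpha = 0.1.


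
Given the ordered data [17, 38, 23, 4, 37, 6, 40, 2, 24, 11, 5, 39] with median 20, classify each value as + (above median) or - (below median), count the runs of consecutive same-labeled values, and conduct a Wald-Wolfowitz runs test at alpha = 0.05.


Step 1: Compute median = 20; label A = above, B = below.
Labels in order: BAABABABABBA  (n_A = 6, n_B = 6)
Step 2: Count runs R = 10.
Step 3: Under H0 (random ordering), E[R] = 2*n_A*n_B/(n_A+n_B) + 1 = 2*6*6/12 + 1 = 7.0000.
        Var[R] = 2*n_A*n_B*(2*n_A*n_B - n_A - n_B) / ((n_A+n_B)^2 * (n_A+n_B-1)) = 4320/1584 = 2.7273.
        SD[R] = 1.6514.
Step 4: Continuity-corrected z = (R - 0.5 - E[R]) / SD[R] = (10 - 0.5 - 7.0000) / 1.6514 = 1.5138.
Step 5: Two-sided p-value via normal approximation = 2*(1 - Phi(|z|)) = 0.130070.
Step 6: alpha = 0.05. fail to reject H0.

R = 10, z = 1.5138, p = 0.130070, fail to reject H0.


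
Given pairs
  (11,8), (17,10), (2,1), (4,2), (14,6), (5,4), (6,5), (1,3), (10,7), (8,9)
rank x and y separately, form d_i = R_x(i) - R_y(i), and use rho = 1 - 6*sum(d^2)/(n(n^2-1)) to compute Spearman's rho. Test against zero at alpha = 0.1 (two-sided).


Step 1: Rank x and y separately (midranks; no ties here).
rank(x): 11->8, 17->10, 2->2, 4->3, 14->9, 5->4, 6->5, 1->1, 10->7, 8->6
rank(y): 8->8, 10->10, 1->1, 2->2, 6->6, 4->4, 5->5, 3->3, 7->7, 9->9
Step 2: d_i = R_x(i) - R_y(i); compute d_i^2.
  (8-8)^2=0, (10-10)^2=0, (2-1)^2=1, (3-2)^2=1, (9-6)^2=9, (4-4)^2=0, (5-5)^2=0, (1-3)^2=4, (7-7)^2=0, (6-9)^2=9
sum(d^2) = 24.
Step 3: rho = 1 - 6*24 / (10*(10^2 - 1)) = 1 - 144/990 = 0.854545.
Step 4: Under H0, t = rho * sqrt((n-2)/(1-rho^2)) = 4.6537 ~ t(8).
Step 5: Two-sided p-value from the t-distribution with 8 df = 0.001637.
Step 6: alpha = 0.1. reject H0.

rho = 0.8545, p = 0.001637, reject H0 at alpha = 0.1.


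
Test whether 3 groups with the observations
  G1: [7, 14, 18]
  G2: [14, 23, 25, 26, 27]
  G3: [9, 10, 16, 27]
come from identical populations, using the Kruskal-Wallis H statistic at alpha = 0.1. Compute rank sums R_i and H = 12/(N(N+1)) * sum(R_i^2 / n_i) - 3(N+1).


Step 1: Combine all N = 12 observations and assign midranks.
sorted (value, group, rank): (7,G1,1), (9,G3,2), (10,G3,3), (14,G1,4.5), (14,G2,4.5), (16,G3,6), (18,G1,7), (23,G2,8), (25,G2,9), (26,G2,10), (27,G2,11.5), (27,G3,11.5)
Step 2: Sum ranks within each group.
R_1 = 12.5 (n_1 = 3)
R_2 = 43 (n_2 = 5)
R_3 = 22.5 (n_3 = 4)
Step 3: H = 12/(N(N+1)) * sum(R_i^2/n_i) - 3(N+1)
     = 12/(12*13) * (12.5^2/3 + 43^2/5 + 22.5^2/4) - 3*13
     = 0.076923 * 548.446 - 39
     = 3.188141.
Step 4: Ties present; correction factor C = 1 - 12/(12^3 - 12) = 0.993007. Corrected H = 3.188141 / 0.993007 = 3.210593.
Step 5: Under H0, H ~ chi^2(2); p-value = 0.200830.
Step 6: alpha = 0.1. fail to reject H0.

H = 3.2106, df = 2, p = 0.200830, fail to reject H0.


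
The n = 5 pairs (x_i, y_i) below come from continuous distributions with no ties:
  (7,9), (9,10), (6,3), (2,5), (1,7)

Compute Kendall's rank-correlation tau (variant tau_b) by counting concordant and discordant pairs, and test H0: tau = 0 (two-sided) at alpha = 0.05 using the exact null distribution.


Step 1: Enumerate the 10 unordered pairs (i,j) with i<j and classify each by sign(x_j-x_i) * sign(y_j-y_i).
  (1,2):dx=+2,dy=+1->C; (1,3):dx=-1,dy=-6->C; (1,4):dx=-5,dy=-4->C; (1,5):dx=-6,dy=-2->C
  (2,3):dx=-3,dy=-7->C; (2,4):dx=-7,dy=-5->C; (2,5):dx=-8,dy=-3->C; (3,4):dx=-4,dy=+2->D
  (3,5):dx=-5,dy=+4->D; (4,5):dx=-1,dy=+2->D
Step 2: C = 7, D = 3, total pairs = 10.
Step 3: tau = (C - D)/(n(n-1)/2) = (7 - 3)/10 = 0.400000.
Step 4: Exact two-sided p-value (enumerate n! = 120 permutations of y under H0): p = 0.483333.
Step 5: alpha = 0.05. fail to reject H0.

tau_b = 0.4000 (C=7, D=3), p = 0.483333, fail to reject H0.
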